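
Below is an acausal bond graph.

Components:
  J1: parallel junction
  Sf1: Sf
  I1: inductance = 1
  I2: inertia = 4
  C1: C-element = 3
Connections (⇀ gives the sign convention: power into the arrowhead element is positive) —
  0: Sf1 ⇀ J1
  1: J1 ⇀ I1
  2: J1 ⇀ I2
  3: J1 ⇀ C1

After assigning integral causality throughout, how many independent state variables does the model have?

b0 →Sf1  (source Sf1 imposes f)
b1 →I1  (I1: I, integral causality)
b2 →I2  (I2 outputs flow p/I2)
b3 →J1  (only one effort-in slot at J1)

3  (C1, I1, I2 all integral)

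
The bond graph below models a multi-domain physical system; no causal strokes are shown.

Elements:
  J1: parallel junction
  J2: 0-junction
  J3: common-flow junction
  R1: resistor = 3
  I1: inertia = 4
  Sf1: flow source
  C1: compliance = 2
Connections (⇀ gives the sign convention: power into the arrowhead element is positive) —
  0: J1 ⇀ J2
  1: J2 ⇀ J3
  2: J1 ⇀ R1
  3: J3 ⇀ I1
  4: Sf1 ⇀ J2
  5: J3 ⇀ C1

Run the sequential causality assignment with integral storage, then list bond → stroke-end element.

β4 |Sf1  (Sf1: flow source, stroke at near end)
β3 |I1  (prefer integral on I1)
β1 |J3  (common-f at J3 fixed by 3)
β5 |J3  (J3: bond 3 brought flow, rest push out)
β0 |J2  (only one effort-in slot at J2)
β2 |J1  (J1 needs exactly one e-in)

#0 stroke at J2
#1 stroke at J3
#2 stroke at J1
#3 stroke at I1
#4 stroke at Sf1
#5 stroke at J3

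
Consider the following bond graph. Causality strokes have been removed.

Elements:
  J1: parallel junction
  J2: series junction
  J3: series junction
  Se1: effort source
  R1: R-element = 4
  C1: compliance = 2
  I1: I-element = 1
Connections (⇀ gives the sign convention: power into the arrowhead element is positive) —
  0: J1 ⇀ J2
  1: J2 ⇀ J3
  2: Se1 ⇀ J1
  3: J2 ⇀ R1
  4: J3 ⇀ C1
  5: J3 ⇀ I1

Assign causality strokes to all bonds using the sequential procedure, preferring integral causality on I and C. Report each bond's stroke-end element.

β0 |J2
β1 |J3
β2 |J1
β3 |J2
β4 |J3
β5 |I1

b2 |J1  (Se1 (Se) sets effort on bond)
b0 |J2  (J1: bond 2 brought effort, rest push out)
b4 |J3  (C1 integral (e out))
b5 |I1  (I1: I, integral causality)
b1 |J3  (common-f at J3 fixed by 5)
b3 |J2  (J2: bond 1 brought flow, rest push out)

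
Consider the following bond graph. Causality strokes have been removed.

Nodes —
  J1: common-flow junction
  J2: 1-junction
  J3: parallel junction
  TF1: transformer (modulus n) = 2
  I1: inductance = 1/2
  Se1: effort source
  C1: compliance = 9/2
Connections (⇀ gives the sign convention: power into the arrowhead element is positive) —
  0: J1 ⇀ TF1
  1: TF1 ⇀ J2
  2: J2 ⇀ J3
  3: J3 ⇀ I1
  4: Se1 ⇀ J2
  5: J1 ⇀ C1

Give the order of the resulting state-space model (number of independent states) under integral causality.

2  (C1, I1 all integral)

b4 stroke→J2  (source Se1 imposes e)
b3 stroke→I1  (I1 outputs flow p/I1)
b2 stroke→J3  (closing 0-jn rule on J3)
b1 stroke→J2  (common-f at J2 fixed by 2)
b0 stroke→TF1  (TF1: transformer flips bond 1)
b5 stroke→J1  (J1 flow already set via bond 0)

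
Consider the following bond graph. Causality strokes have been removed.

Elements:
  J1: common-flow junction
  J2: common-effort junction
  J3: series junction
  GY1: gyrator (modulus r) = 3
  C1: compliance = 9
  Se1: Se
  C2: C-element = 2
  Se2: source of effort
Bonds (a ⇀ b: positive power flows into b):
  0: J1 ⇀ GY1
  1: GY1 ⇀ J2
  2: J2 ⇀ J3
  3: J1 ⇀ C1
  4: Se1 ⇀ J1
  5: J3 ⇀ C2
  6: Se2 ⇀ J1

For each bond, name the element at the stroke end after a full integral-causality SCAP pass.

#0 →GY1
#1 →GY1
#2 →J2
#3 →J1
#4 →J1
#5 →J3
#6 →J1

bond 4 stroke at J1  (Se1 fixes effort; stroke away)
bond 6 stroke at J1  (Se2: effort source, stroke at far end)
bond 3 stroke at J1  (C1: C, integral causality)
bond 0 stroke at GY1  (closing 1-jn rule on J1)
bond 1 stroke at GY1  (GY1 both-in/both-out from 0)
bond 2 stroke at J2  (only one effort-in slot at J2)
bond 5 stroke at J3  (J3: bond 2 brought flow, rest push out)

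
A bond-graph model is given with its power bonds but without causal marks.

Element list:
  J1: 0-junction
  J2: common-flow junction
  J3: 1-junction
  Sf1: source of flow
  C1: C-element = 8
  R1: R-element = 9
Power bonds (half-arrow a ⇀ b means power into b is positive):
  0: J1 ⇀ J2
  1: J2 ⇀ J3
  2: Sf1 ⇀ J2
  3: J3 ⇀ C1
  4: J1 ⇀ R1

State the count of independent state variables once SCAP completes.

bond 2 stroke→Sf1  (Sf1 (Sf) sets flow on bond)
bond 0 stroke→J2  (J2 flow already set via bond 2)
bond 1 stroke→J2  (J2 flow already set via bond 2)
bond 3 stroke→J3  (common-f at J3 fixed by 1)
bond 4 stroke→J1  (only one effort-in slot at J1)

1  (C1 all integral)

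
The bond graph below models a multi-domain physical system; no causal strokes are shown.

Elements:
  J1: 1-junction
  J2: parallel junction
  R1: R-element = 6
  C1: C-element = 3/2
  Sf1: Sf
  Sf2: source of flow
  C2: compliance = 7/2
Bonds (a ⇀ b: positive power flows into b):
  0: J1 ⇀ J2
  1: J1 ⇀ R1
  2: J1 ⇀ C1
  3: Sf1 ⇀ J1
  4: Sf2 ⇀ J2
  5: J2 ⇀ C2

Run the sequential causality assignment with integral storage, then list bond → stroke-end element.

bond 0 →J1
bond 1 →J1
bond 2 →J1
bond 3 →Sf1
bond 4 →Sf2
bond 5 →J2

β3 stroke at Sf1  (Sf1: flow source, stroke at near end)
β4 stroke at Sf2  (Sf2: flow source, stroke at near end)
β0 stroke at J1  (common-f at J1 fixed by 3)
β1 stroke at J1  (1-jn J1 has f-setter on 3)
β2 stroke at J1  (J1 flow already set via bond 3)
β5 stroke at J2  (closing 0-jn rule on J2)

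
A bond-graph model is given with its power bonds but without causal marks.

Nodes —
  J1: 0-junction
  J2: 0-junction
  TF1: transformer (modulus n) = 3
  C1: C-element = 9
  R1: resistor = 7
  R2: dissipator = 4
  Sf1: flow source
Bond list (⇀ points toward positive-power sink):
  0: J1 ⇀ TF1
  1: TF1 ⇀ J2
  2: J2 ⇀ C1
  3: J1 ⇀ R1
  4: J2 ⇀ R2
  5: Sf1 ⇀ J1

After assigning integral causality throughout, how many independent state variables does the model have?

1  (C1 all integral)

bond 5 stroke at Sf1  (Sf1 (Sf) sets flow on bond)
bond 2 stroke at J2  (C1: C, integral causality)
bond 1 stroke at TF1  (common-e at J2 fixed by 2)
bond 4 stroke at R2  (J2: bond 2 brought effort, rest push out)
bond 0 stroke at J1  (through TF1, causality passes straight; one stroke at TF1)
bond 3 stroke at R1  (common-e at J1 fixed by 0)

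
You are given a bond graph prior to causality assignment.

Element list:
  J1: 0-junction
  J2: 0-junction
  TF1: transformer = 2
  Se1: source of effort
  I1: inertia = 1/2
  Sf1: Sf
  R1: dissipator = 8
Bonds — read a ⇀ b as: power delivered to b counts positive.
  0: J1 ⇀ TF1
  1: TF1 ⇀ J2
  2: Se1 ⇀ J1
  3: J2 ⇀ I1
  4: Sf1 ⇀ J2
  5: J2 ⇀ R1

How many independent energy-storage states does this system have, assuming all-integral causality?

1  (I1 all integral)

b2 →J1  (Se1: effort source, stroke at far end)
b4 →Sf1  (Sf1 fixes flow; stroke at Sf1)
b0 →TF1  (J1: bond 2 brought effort, rest push out)
b1 →J2  (TF1 one-in-one-out from 0)
b3 →I1  (J2 effort already set via bond 1)
b5 →R1  (common-e at J2 fixed by 1)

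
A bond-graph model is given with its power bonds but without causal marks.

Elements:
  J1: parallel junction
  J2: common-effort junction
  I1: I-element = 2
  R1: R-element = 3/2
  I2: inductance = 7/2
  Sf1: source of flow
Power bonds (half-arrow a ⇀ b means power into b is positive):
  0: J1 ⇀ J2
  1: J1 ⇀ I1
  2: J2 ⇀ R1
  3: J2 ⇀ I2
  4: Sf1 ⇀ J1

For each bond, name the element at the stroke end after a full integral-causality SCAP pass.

b4 stroke→Sf1  (Sf1 (Sf) sets flow on bond)
b1 stroke→I1  (I1 integral (f out))
b0 stroke→J1  (closing 0-jn rule on J1)
b3 stroke→I2  (prefer integral on I2)
b2 stroke→J2  (closing 0-jn rule on J2)

#0 stroke→J1
#1 stroke→I1
#2 stroke→J2
#3 stroke→I2
#4 stroke→Sf1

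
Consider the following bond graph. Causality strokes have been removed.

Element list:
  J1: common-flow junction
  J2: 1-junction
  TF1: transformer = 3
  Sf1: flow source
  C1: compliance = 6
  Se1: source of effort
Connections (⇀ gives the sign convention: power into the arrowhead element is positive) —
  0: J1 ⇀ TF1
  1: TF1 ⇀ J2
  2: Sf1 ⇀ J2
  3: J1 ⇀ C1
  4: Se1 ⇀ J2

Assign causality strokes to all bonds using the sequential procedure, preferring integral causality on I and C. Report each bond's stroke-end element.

b2 |Sf1  (Sf1 fixes flow; stroke at Sf1)
b4 |J2  (Se1 fixes effort; stroke away)
b1 |J2  (J2 flow already set via bond 2)
b0 |TF1  (TF1: transformer flips bond 1)
b3 |J1  (1-jn J1 has f-setter on 0)

#0 |TF1
#1 |J2
#2 |Sf1
#3 |J1
#4 |J2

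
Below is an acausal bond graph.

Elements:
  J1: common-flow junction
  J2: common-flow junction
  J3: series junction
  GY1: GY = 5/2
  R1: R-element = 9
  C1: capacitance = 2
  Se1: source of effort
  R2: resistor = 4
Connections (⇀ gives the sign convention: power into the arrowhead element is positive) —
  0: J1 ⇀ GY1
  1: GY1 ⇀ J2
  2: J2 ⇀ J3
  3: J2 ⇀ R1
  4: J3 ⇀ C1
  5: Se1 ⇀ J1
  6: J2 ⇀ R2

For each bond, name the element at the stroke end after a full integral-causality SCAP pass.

β0 stroke→GY1
β1 stroke→GY1
β2 stroke→J2
β3 stroke→J2
β4 stroke→J3
β5 stroke→J1
β6 stroke→J2

bond 5 |J1  (Se1: effort source, stroke at far end)
bond 0 |GY1  (J1: last free bond brings flow in)
bond 1 |GY1  (GY1: gyrator matches bond 0)
bond 2 |J2  (1-jn J2 has f-setter on 1)
bond 3 |J2  (1-jn J2 has f-setter on 1)
bond 6 |J2  (J2: bond 1 brought flow, rest push out)
bond 4 |J3  (J3: bond 2 brought flow, rest push out)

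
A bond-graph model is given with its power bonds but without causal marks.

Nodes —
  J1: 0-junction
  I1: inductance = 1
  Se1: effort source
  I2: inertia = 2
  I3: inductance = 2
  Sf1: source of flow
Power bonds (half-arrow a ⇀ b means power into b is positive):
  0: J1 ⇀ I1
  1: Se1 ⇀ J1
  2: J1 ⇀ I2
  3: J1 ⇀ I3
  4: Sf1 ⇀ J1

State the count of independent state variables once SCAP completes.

bond 1 stroke→J1  (Se1 (Se) sets effort on bond)
bond 4 stroke→Sf1  (source Sf1 imposes f)
bond 0 stroke→I1  (J1 effort already set via bond 1)
bond 2 stroke→I2  (J1: bond 1 brought effort, rest push out)
bond 3 stroke→I3  (J1 effort already set via bond 1)

3  (I1, I2, I3 all integral)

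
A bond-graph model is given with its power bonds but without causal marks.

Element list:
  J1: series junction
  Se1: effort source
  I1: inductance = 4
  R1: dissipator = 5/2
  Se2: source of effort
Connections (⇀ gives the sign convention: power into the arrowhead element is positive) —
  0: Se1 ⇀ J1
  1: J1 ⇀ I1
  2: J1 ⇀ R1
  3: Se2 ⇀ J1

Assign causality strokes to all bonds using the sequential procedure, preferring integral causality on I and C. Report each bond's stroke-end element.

bond 0 stroke→J1  (Se1 fixes effort; stroke away)
bond 3 stroke→J1  (Se2: effort source, stroke at far end)
bond 1 stroke→I1  (I1: I, integral causality)
bond 2 stroke→J1  (1-jn J1 has f-setter on 1)

#0 stroke→J1
#1 stroke→I1
#2 stroke→J1
#3 stroke→J1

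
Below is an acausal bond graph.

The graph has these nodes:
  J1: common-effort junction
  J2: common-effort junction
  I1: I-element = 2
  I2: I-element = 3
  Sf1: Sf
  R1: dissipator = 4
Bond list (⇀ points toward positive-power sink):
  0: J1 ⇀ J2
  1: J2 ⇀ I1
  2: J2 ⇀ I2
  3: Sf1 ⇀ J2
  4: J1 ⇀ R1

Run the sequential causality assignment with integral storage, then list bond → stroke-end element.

#3 |Sf1  (Sf1 (Sf) sets flow on bond)
#1 |I1  (I1: I, integral causality)
#2 |I2  (I2 integral (f out))
#0 |J2  (J2: last free bond brings effort in)
#4 |J1  (only one effort-in slot at J1)

β0 stroke at J2
β1 stroke at I1
β2 stroke at I2
β3 stroke at Sf1
β4 stroke at J1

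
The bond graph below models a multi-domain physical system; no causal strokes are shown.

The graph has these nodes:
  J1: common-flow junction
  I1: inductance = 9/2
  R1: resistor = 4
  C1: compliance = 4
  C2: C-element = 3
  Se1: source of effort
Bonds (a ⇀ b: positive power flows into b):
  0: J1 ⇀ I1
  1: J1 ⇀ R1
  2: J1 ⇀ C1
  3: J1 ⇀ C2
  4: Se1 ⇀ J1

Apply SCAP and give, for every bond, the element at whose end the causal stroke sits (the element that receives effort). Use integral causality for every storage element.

β0 |I1
β1 |J1
β2 |J1
β3 |J1
β4 |J1

β4 stroke→J1  (source Se1 imposes e)
β0 stroke→I1  (I1 integral (f out))
β1 stroke→J1  (1-jn J1 has f-setter on 0)
β2 stroke→J1  (J1 flow already set via bond 0)
β3 stroke→J1  (J1 flow already set via bond 0)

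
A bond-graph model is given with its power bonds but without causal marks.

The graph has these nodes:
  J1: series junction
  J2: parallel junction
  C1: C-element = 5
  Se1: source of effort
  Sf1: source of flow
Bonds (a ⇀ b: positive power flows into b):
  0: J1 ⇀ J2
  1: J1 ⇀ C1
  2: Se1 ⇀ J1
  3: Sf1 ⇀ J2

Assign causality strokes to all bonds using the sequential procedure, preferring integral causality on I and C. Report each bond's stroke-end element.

#2 stroke→J1  (Se1 (Se) sets effort on bond)
#3 stroke→Sf1  (Sf1 (Sf) sets flow on bond)
#0 stroke→J2  (J2: last free bond brings effort in)
#1 stroke→J1  (J1 flow already set via bond 0)

β0 stroke→J2
β1 stroke→J1
β2 stroke→J1
β3 stroke→Sf1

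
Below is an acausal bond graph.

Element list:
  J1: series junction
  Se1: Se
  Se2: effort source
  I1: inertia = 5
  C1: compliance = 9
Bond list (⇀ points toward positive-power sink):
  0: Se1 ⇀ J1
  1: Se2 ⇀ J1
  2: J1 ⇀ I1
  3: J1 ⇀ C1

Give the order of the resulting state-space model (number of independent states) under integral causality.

β0 →J1  (source Se1 imposes e)
β1 →J1  (Se2 fixes effort; stroke away)
β2 →I1  (prefer integral on I1)
β3 →J1  (1-jn J1 has f-setter on 2)

2  (C1, I1 all integral)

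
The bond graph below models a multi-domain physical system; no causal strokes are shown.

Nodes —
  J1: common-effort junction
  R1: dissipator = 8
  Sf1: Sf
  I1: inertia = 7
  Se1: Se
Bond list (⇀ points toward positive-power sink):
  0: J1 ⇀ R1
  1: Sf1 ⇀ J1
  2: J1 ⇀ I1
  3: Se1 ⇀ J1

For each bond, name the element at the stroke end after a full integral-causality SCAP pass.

β0 stroke at R1
β1 stroke at Sf1
β2 stroke at I1
β3 stroke at J1

bond 1 stroke→Sf1  (source Sf1 imposes f)
bond 3 stroke→J1  (Se1: effort source, stroke at far end)
bond 0 stroke→R1  (J1: bond 3 brought effort, rest push out)
bond 2 stroke→I1  (common-e at J1 fixed by 3)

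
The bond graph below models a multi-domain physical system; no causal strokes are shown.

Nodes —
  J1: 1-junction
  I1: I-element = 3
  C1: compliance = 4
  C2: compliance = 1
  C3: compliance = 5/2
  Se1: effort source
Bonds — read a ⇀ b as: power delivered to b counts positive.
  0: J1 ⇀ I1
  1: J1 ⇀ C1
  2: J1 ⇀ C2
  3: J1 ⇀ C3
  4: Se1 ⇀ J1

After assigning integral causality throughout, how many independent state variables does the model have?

β4 →J1  (Se1 fixes effort; stroke away)
β0 →I1  (I1: I, integral causality)
β1 →J1  (J1: bond 0 brought flow, rest push out)
β2 →J1  (1-jn J1 has f-setter on 0)
β3 →J1  (common-f at J1 fixed by 0)

4  (C1, C2, C3, I1 all integral)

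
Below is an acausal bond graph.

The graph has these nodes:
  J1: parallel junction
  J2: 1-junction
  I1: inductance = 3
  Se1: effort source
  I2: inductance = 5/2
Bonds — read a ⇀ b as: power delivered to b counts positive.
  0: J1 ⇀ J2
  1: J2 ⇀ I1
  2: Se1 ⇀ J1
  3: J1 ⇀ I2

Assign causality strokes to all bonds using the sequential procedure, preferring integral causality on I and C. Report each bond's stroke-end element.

bond 2 stroke→J1  (Se1: effort source, stroke at far end)
bond 0 stroke→J2  (J1 effort already set via bond 2)
bond 3 stroke→I2  (common-e at J1 fixed by 2)
bond 1 stroke→I1  (J2 needs exactly one f-in)

β0 →J2
β1 →I1
β2 →J1
β3 →I2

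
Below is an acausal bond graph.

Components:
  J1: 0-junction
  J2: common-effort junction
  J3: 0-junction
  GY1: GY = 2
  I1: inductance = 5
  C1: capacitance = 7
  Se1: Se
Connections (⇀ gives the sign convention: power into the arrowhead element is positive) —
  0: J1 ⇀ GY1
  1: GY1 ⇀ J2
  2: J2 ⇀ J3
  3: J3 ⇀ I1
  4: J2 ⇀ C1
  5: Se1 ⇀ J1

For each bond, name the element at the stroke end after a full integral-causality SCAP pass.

bond 5 stroke at J1  (source Se1 imposes e)
bond 0 stroke at GY1  (0-jn J1 has e-setter on 5)
bond 1 stroke at GY1  (GY1: gyrator matches bond 0)
bond 3 stroke at I1  (I1 outputs flow p/I1)
bond 2 stroke at J3  (only one effort-in slot at J3)
bond 4 stroke at J2  (J2: last free bond brings effort in)

bond 0 →GY1
bond 1 →GY1
bond 2 →J3
bond 3 →I1
bond 4 →J2
bond 5 →J1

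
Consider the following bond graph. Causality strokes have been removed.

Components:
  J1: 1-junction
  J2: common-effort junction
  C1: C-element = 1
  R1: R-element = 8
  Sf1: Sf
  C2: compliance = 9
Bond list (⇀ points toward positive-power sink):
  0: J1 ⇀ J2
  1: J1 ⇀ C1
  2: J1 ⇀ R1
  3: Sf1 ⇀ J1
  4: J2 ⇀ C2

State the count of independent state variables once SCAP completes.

2  (C1, C2 all integral)

β3 stroke at Sf1  (Sf1 fixes flow; stroke at Sf1)
β0 stroke at J1  (1-jn J1 has f-setter on 3)
β1 stroke at J1  (1-jn J1 has f-setter on 3)
β2 stroke at J1  (common-f at J1 fixed by 3)
β4 stroke at J2  (J2: last free bond brings effort in)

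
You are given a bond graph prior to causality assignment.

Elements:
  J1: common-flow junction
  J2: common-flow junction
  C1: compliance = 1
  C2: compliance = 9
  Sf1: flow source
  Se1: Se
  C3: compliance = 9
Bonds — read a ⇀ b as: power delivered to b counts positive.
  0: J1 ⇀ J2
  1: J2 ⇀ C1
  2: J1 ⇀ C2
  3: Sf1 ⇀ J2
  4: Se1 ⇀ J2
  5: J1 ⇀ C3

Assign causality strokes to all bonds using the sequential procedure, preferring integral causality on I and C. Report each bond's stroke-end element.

#0 →J2
#1 →J2
#2 →J1
#3 →Sf1
#4 →J2
#5 →J1

bond 3 |Sf1  (Sf1: flow source, stroke at near end)
bond 4 |J2  (Se1: effort source, stroke at far end)
bond 0 |J2  (J2 flow already set via bond 3)
bond 1 |J2  (1-jn J2 has f-setter on 3)
bond 2 |J1  (1-jn J1 has f-setter on 0)
bond 5 |J1  (J1 flow already set via bond 0)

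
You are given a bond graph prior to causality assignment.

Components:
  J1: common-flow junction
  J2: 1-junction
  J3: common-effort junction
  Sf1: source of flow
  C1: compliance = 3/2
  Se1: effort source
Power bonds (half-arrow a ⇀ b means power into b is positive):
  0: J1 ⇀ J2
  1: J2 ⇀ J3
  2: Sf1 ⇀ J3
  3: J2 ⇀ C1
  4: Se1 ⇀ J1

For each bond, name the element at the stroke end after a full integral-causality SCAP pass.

#2 stroke at Sf1  (source Sf1 imposes f)
#4 stroke at J1  (source Se1 imposes e)
#0 stroke at J2  (only one flow-in slot at J1)
#1 stroke at J3  (closing 0-jn rule on J3)
#3 stroke at J2  (J2 flow already set via bond 1)

#0 stroke→J2
#1 stroke→J3
#2 stroke→Sf1
#3 stroke→J2
#4 stroke→J1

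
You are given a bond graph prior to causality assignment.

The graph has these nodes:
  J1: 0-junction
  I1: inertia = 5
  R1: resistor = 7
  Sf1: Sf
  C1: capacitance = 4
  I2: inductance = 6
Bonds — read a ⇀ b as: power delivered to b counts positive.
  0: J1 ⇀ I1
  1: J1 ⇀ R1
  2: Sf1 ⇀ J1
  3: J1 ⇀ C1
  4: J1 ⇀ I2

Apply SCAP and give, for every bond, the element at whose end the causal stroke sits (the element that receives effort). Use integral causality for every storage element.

bond 0 stroke at I1
bond 1 stroke at R1
bond 2 stroke at Sf1
bond 3 stroke at J1
bond 4 stroke at I2

β2 |Sf1  (Sf1: flow source, stroke at near end)
β0 |I1  (prefer integral on I1)
β3 |J1  (prefer integral on C1)
β1 |R1  (J1: bond 3 brought effort, rest push out)
β4 |I2  (common-e at J1 fixed by 3)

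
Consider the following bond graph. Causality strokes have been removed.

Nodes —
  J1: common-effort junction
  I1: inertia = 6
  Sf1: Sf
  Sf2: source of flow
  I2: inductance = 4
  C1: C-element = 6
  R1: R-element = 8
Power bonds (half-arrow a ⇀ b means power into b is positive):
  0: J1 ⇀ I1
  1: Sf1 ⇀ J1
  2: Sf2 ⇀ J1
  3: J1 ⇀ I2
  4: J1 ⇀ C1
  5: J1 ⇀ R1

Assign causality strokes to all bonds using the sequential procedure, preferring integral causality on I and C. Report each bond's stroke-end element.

b0 →I1
b1 →Sf1
b2 →Sf2
b3 →I2
b4 →J1
b5 →R1

β1 |Sf1  (Sf1 (Sf) sets flow on bond)
β2 |Sf2  (source Sf2 imposes f)
β0 |I1  (I1 outputs flow p/I1)
β3 |I2  (I2 outputs flow p/I2)
β4 |J1  (C1 outputs effort q/C1)
β5 |R1  (common-e at J1 fixed by 4)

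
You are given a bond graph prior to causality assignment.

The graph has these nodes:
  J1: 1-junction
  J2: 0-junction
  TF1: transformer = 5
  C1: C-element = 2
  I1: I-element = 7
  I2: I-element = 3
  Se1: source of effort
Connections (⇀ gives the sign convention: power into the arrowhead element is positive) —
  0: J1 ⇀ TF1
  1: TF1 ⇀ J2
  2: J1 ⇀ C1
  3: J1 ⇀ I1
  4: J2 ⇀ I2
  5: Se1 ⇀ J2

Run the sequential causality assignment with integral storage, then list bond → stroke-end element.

β0 |J1
β1 |TF1
β2 |J1
β3 |I1
β4 |I2
β5 |J2

#5 stroke→J2  (Se1 (Se) sets effort on bond)
#1 stroke→TF1  (0-jn J2 has e-setter on 5)
#4 stroke→I2  (common-e at J2 fixed by 5)
#0 stroke→J1  (TF TF1: opposite of bond 1)
#2 stroke→J1  (C1 integral (e out))
#3 stroke→I1  (only one flow-in slot at J1)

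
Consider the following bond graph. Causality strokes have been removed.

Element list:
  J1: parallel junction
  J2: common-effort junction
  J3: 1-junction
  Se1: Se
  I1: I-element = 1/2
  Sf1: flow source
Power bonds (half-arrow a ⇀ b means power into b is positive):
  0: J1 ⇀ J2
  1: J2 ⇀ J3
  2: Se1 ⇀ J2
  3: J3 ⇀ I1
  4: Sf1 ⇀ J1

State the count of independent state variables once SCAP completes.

1  (I1 all integral)

#2 stroke→J2  (Se1 fixes effort; stroke away)
#4 stroke→Sf1  (Sf1 (Sf) sets flow on bond)
#0 stroke→J1  (J1 needs exactly one e-in)
#1 stroke→J3  (J2: bond 2 brought effort, rest push out)
#3 stroke→I1  (only one flow-in slot at J3)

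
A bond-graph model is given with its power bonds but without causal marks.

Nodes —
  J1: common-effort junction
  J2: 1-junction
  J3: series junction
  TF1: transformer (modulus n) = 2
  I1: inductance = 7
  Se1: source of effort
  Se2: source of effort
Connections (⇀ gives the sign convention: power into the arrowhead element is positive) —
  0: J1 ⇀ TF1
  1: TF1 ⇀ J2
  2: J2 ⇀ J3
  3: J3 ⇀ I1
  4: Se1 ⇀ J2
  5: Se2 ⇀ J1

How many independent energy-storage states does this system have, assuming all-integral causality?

1  (I1 all integral)

bond 4 stroke→J2  (Se1: effort source, stroke at far end)
bond 5 stroke→J1  (Se2: effort source, stroke at far end)
bond 0 stroke→TF1  (J1 effort already set via bond 5)
bond 1 stroke→J2  (through TF1, causality passes straight; one stroke at TF1)
bond 2 stroke→J3  (J2 needs exactly one f-in)
bond 3 stroke→I1  (J3 needs exactly one f-in)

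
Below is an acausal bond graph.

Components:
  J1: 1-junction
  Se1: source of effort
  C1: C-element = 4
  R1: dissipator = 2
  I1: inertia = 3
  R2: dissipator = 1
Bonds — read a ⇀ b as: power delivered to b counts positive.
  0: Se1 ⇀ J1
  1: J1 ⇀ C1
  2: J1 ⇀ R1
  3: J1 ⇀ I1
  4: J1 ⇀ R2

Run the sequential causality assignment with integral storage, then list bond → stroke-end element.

bond 0 |J1
bond 1 |J1
bond 2 |J1
bond 3 |I1
bond 4 |J1

#0 |J1  (source Se1 imposes e)
#1 |J1  (C1 outputs effort q/C1)
#3 |I1  (I1 outputs flow p/I1)
#2 |J1  (common-f at J1 fixed by 3)
#4 |J1  (J1 flow already set via bond 3)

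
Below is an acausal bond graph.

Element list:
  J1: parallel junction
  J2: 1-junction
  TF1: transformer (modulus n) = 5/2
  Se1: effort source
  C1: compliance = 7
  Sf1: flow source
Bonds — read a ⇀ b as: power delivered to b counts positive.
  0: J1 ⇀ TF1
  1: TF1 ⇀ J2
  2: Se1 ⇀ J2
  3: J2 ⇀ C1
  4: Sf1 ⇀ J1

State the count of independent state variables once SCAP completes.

β2 stroke at J2  (Se1: effort source, stroke at far end)
β4 stroke at Sf1  (Sf1 fixes flow; stroke at Sf1)
β0 stroke at J1  (closing 0-jn rule on J1)
β1 stroke at TF1  (TF1 one-in-one-out from 0)
β3 stroke at J2  (common-f at J2 fixed by 1)

1  (C1 all integral)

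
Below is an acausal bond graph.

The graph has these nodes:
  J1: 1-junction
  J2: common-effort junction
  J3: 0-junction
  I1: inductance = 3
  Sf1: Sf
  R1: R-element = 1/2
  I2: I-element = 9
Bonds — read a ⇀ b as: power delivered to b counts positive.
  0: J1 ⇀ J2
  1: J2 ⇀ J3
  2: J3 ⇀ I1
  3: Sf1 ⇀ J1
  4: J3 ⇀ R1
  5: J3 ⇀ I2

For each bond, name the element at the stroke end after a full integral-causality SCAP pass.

bond 0 |J1
bond 1 |J2
bond 2 |I1
bond 3 |Sf1
bond 4 |J3
bond 5 |I2

β3 stroke→Sf1  (Sf1 (Sf) sets flow on bond)
β0 stroke→J1  (J1 flow already set via bond 3)
β1 stroke→J2  (J2: last free bond brings effort in)
β2 stroke→I1  (prefer integral on I1)
β5 stroke→I2  (I2: I, integral causality)
β4 stroke→J3  (J3: last free bond brings effort in)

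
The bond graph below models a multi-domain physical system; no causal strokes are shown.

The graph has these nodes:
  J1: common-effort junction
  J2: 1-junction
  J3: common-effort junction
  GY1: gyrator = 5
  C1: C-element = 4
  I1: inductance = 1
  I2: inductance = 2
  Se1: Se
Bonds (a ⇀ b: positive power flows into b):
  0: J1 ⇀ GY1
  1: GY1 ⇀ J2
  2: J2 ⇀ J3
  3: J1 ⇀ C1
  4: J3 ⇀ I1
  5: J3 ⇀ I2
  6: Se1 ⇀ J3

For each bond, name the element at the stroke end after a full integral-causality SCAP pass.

bond 0 stroke at GY1
bond 1 stroke at GY1
bond 2 stroke at J2
bond 3 stroke at J1
bond 4 stroke at I1
bond 5 stroke at I2
bond 6 stroke at J3

b6 →J3  (Se1 fixes effort; stroke away)
b2 →J2  (0-jn J3 has e-setter on 6)
b4 →I1  (0-jn J3 has e-setter on 6)
b5 →I2  (J3: bond 6 brought effort, rest push out)
b1 →GY1  (J2: last free bond brings flow in)
b0 →GY1  (GY1: gyrator matches bond 1)
b3 →J1  (only one effort-in slot at J1)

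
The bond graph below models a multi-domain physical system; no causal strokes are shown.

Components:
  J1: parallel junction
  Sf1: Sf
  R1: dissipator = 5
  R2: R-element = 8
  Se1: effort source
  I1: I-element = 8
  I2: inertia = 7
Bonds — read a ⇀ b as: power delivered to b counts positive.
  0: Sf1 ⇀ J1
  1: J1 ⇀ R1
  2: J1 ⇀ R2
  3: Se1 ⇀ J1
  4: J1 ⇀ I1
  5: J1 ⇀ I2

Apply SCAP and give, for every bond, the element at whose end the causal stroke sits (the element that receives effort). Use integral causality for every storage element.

β0 |Sf1
β1 |R1
β2 |R2
β3 |J1
β4 |I1
β5 |I2

bond 0 stroke→Sf1  (Sf1 fixes flow; stroke at Sf1)
bond 3 stroke→J1  (Se1: effort source, stroke at far end)
bond 1 stroke→R1  (common-e at J1 fixed by 3)
bond 2 stroke→R2  (J1: bond 3 brought effort, rest push out)
bond 4 stroke→I1  (J1: bond 3 brought effort, rest push out)
bond 5 stroke→I2  (J1 effort already set via bond 3)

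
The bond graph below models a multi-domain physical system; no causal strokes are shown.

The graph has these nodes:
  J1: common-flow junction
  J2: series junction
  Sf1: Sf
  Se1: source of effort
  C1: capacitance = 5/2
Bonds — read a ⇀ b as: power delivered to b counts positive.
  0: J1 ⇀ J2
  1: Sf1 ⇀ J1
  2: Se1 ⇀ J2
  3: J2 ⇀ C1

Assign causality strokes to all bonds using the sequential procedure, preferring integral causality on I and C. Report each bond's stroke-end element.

β0 stroke→J1
β1 stroke→Sf1
β2 stroke→J2
β3 stroke→J2

bond 1 |Sf1  (Sf1 (Sf) sets flow on bond)
bond 2 |J2  (Se1 fixes effort; stroke away)
bond 0 |J1  (common-f at J1 fixed by 1)
bond 3 |J2  (J2 flow already set via bond 0)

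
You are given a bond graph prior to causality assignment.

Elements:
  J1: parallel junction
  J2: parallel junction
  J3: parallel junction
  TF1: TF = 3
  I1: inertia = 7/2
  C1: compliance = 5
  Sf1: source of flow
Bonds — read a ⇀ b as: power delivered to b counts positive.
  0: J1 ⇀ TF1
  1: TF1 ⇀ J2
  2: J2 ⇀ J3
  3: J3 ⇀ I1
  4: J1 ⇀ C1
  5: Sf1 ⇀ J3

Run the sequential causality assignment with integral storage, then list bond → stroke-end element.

#0 stroke at TF1
#1 stroke at J2
#2 stroke at J3
#3 stroke at I1
#4 stroke at J1
#5 stroke at Sf1

#5 stroke at Sf1  (source Sf1 imposes f)
#3 stroke at I1  (I1 integral (f out))
#2 stroke at J3  (J3: last free bond brings effort in)
#1 stroke at J2  (closing 0-jn rule on J2)
#0 stroke at TF1  (TF TF1: opposite of bond 1)
#4 stroke at J1  (closing 0-jn rule on J1)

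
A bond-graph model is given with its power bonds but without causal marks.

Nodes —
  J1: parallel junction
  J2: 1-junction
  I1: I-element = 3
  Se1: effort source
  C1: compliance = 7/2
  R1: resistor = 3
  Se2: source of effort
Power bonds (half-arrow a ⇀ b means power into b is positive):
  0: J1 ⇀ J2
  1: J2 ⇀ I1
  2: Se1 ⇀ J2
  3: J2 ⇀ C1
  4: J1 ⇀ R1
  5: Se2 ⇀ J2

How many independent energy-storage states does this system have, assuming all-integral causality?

2  (C1, I1 all integral)

β2 →J2  (Se1 (Se) sets effort on bond)
β5 →J2  (Se2: effort source, stroke at far end)
β1 →I1  (I1: I, integral causality)
β0 →J2  (J2: bond 1 brought flow, rest push out)
β3 →J2  (1-jn J2 has f-setter on 1)
β4 →J1  (closing 0-jn rule on J1)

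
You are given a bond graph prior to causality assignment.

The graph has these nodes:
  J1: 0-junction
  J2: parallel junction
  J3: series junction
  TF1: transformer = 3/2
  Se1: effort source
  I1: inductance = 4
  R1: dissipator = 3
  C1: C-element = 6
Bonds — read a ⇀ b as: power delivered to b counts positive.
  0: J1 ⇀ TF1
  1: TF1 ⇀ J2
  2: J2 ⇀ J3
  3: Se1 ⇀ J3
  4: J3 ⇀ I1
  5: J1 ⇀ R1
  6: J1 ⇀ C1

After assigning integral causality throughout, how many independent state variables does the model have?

β3 stroke→J3  (source Se1 imposes e)
β4 stroke→I1  (I1: I, integral causality)
β2 stroke→J3  (J3: bond 4 brought flow, rest push out)
β1 stroke→J2  (only one effort-in slot at J2)
β0 stroke→TF1  (through TF1, causality passes straight; one stroke at TF1)
β6 stroke→J1  (prefer integral on C1)
β5 stroke→R1  (common-e at J1 fixed by 6)

2  (C1, I1 all integral)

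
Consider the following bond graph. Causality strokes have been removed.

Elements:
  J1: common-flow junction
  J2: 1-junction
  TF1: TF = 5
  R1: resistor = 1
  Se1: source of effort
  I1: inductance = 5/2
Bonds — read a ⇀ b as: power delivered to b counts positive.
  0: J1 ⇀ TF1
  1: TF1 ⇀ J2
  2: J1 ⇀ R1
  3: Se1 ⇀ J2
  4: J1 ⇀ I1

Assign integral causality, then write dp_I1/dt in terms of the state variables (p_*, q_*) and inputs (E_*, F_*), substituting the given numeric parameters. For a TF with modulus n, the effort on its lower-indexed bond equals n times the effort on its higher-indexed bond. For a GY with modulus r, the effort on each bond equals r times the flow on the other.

dp_I1/dt = 5*E_Se1 - 2*p_I1/5

#3 stroke at J2  (source Se1 imposes e)
#1 stroke at TF1  (J2 needs exactly one f-in)
#0 stroke at J1  (TF1 one-in-one-out from 1)
#4 stroke at I1  (I1 outputs flow p/I1)
#2 stroke at J1  (J1 flow already set via bond 4)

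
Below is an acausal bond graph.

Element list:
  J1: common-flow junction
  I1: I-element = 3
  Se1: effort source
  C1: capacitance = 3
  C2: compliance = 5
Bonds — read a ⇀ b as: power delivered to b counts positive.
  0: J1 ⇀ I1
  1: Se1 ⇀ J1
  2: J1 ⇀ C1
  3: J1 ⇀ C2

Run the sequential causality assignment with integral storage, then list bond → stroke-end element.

#1 |J1  (source Se1 imposes e)
#0 |I1  (I1 outputs flow p/I1)
#2 |J1  (J1: bond 0 brought flow, rest push out)
#3 |J1  (J1: bond 0 brought flow, rest push out)

b0 stroke→I1
b1 stroke→J1
b2 stroke→J1
b3 stroke→J1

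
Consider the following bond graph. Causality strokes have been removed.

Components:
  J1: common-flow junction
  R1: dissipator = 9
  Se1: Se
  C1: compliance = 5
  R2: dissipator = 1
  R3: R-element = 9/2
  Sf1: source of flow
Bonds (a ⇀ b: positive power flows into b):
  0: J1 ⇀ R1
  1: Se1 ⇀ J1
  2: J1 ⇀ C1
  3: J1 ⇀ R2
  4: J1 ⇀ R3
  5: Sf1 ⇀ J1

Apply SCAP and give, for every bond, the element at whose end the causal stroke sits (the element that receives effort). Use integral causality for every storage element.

bond 0 →J1
bond 1 →J1
bond 2 →J1
bond 3 →J1
bond 4 →J1
bond 5 →Sf1

β1 |J1  (Se1 (Se) sets effort on bond)
β5 |Sf1  (source Sf1 imposes f)
β0 |J1  (1-jn J1 has f-setter on 5)
β2 |J1  (common-f at J1 fixed by 5)
β3 |J1  (J1: bond 5 brought flow, rest push out)
β4 |J1  (J1 flow already set via bond 5)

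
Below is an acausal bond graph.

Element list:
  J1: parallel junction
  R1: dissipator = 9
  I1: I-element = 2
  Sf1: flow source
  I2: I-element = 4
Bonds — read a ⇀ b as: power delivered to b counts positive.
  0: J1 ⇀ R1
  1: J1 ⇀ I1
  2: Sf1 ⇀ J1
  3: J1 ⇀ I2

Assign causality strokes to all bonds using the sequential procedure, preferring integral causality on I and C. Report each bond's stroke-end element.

β2 stroke→Sf1  (source Sf1 imposes f)
β1 stroke→I1  (I1: I, integral causality)
β3 stroke→I2  (prefer integral on I2)
β0 stroke→J1  (only one effort-in slot at J1)

bond 0 |J1
bond 1 |I1
bond 2 |Sf1
bond 3 |I2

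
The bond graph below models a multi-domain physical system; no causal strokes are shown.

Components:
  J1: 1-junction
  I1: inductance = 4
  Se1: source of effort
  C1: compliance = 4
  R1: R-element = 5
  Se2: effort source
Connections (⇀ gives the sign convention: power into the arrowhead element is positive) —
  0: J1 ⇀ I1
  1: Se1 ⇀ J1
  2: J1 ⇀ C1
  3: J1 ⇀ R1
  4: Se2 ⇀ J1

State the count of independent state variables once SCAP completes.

#1 stroke→J1  (Se1: effort source, stroke at far end)
#4 stroke→J1  (Se2: effort source, stroke at far end)
#0 stroke→I1  (I1: I, integral causality)
#2 stroke→J1  (J1 flow already set via bond 0)
#3 stroke→J1  (common-f at J1 fixed by 0)

2  (C1, I1 all integral)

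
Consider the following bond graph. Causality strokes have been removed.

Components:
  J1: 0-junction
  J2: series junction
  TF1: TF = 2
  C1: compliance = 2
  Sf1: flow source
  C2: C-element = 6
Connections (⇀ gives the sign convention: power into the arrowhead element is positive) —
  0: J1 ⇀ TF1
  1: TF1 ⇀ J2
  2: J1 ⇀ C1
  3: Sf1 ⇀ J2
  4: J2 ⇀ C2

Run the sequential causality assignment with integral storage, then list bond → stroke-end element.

#3 →Sf1  (Sf1 fixes flow; stroke at Sf1)
#1 →J2  (J2 flow already set via bond 3)
#4 →J2  (common-f at J2 fixed by 3)
#0 →TF1  (TF1: transformer flips bond 1)
#2 →J1  (only one effort-in slot at J1)

b0 |TF1
b1 |J2
b2 |J1
b3 |Sf1
b4 |J2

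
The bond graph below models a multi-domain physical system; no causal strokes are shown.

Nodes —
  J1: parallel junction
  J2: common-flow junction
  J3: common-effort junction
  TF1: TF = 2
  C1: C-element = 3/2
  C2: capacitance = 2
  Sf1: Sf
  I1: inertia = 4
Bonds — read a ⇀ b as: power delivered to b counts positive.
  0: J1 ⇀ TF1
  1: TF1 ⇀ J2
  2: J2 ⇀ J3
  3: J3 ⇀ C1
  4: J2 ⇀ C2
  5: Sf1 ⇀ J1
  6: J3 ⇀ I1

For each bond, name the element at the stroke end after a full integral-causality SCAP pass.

bond 0 stroke at J1
bond 1 stroke at TF1
bond 2 stroke at J2
bond 3 stroke at J3
bond 4 stroke at J2
bond 5 stroke at Sf1
bond 6 stroke at I1

β5 |Sf1  (Sf1 fixes flow; stroke at Sf1)
β0 |J1  (only one effort-in slot at J1)
β1 |TF1  (TF TF1: opposite of bond 0)
β2 |J2  (J2 flow already set via bond 1)
β4 |J2  (1-jn J2 has f-setter on 1)
β3 |J3  (prefer integral on C1)
β6 |I1  (J3 effort already set via bond 3)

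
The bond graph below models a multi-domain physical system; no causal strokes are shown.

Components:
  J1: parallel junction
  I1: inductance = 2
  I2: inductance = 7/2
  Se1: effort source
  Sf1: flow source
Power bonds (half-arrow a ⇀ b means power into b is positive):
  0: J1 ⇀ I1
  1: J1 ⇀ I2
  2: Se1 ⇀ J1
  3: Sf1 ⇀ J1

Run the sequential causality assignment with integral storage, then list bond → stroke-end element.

#0 stroke→I1
#1 stroke→I2
#2 stroke→J1
#3 stroke→Sf1

β2 |J1  (Se1: effort source, stroke at far end)
β3 |Sf1  (Sf1 fixes flow; stroke at Sf1)
β0 |I1  (common-e at J1 fixed by 2)
β1 |I2  (J1: bond 2 brought effort, rest push out)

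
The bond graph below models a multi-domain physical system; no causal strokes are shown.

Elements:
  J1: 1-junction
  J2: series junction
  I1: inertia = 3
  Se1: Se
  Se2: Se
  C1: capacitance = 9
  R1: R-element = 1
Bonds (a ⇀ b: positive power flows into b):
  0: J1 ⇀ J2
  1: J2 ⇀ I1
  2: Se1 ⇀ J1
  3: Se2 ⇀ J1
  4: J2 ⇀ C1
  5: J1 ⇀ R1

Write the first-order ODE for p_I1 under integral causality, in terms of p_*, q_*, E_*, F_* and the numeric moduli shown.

β2 →J1  (source Se1 imposes e)
β3 →J1  (Se2: effort source, stroke at far end)
β1 →I1  (I1 outputs flow p/I1)
β0 →J2  (1-jn J2 has f-setter on 1)
β4 →J2  (J2 flow already set via bond 1)
β5 →J1  (1-jn J1 has f-setter on 0)

dp_I1/dt = E_Se1 + E_Se2 - p_I1/3 - q_C1/9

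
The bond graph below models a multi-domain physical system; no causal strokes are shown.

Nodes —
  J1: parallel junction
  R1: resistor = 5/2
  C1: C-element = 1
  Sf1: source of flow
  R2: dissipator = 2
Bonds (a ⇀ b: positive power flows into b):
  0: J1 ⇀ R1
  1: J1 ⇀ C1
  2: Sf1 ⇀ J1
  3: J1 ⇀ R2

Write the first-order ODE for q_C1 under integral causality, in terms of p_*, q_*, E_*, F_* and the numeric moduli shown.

dq_C1/dt = F_Sf1 - 9*q_C1/10

b2 |Sf1  (Sf1 fixes flow; stroke at Sf1)
b1 |J1  (C1 outputs effort q/C1)
b0 |R1  (J1 effort already set via bond 1)
b3 |R2  (J1 effort already set via bond 1)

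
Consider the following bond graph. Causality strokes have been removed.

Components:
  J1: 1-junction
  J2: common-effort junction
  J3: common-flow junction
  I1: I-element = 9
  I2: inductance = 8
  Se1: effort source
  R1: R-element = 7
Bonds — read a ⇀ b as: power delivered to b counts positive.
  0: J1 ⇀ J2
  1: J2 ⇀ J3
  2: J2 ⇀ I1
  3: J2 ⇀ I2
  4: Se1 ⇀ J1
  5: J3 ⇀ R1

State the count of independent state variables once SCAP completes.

2  (I1, I2 all integral)

bond 4 →J1  (Se1 (Se) sets effort on bond)
bond 0 →J2  (only one flow-in slot at J1)
bond 1 →J3  (J2 effort already set via bond 0)
bond 2 →I1  (0-jn J2 has e-setter on 0)
bond 3 →I2  (J2 effort already set via bond 0)
bond 5 →R1  (J3 needs exactly one f-in)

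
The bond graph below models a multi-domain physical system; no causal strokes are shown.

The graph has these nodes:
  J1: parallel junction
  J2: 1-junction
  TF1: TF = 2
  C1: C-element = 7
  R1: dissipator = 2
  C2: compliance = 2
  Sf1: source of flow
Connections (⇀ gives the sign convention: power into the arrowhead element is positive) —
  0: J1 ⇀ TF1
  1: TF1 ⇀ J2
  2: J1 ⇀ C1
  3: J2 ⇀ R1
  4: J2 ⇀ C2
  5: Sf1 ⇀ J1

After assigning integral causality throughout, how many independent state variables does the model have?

2  (C1, C2 all integral)

b5 →Sf1  (Sf1: flow source, stroke at near end)
b2 →J1  (prefer integral on C1)
b0 →TF1  (J1: bond 2 brought effort, rest push out)
b1 →J2  (TF1: transformer flips bond 0)
b4 →J2  (C2: C, integral causality)
b3 →R1  (J2 needs exactly one f-in)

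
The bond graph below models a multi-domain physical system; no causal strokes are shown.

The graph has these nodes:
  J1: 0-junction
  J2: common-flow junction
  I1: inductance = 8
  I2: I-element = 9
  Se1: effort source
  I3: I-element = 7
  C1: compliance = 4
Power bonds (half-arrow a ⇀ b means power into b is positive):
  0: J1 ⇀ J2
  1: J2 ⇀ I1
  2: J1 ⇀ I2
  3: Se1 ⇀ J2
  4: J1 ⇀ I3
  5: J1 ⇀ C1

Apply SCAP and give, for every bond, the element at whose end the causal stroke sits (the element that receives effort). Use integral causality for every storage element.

bond 0 stroke at J2
bond 1 stroke at I1
bond 2 stroke at I2
bond 3 stroke at J2
bond 4 stroke at I3
bond 5 stroke at J1

bond 3 stroke at J2  (Se1 fixes effort; stroke away)
bond 1 stroke at I1  (I1: I, integral causality)
bond 0 stroke at J2  (common-f at J2 fixed by 1)
bond 2 stroke at I2  (prefer integral on I2)
bond 4 stroke at I3  (prefer integral on I3)
bond 5 stroke at J1  (closing 0-jn rule on J1)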